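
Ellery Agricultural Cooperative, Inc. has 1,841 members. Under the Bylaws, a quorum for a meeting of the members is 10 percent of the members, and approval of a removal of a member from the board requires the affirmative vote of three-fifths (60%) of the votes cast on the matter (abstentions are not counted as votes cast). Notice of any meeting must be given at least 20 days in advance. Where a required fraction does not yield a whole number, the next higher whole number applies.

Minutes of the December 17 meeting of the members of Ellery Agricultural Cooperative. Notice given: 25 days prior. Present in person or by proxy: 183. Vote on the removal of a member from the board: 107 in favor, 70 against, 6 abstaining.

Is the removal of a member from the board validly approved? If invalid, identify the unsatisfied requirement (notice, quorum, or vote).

Notice: 25 days given; 20 required. Satisfied.
Quorum: 10% of 1,841 = 184.10, rounded up to 185; 183 present. Not satisfied.
Vote: requires three-fifths of the votes cast (183 − 6 abstaining = 177); 3/5 of 177 = 106.20, rounded up to 107, so 107 needed; 107 in favor. Satisfied.

Invalid — quorum requirement not satisfied.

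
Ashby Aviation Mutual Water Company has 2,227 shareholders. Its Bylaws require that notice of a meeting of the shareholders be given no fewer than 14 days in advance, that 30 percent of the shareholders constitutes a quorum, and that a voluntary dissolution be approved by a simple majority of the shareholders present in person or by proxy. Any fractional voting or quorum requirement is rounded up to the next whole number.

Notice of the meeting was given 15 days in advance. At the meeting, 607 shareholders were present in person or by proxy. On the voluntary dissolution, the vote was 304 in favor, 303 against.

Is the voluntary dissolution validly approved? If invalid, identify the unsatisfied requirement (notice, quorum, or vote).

Invalid — quorum requirement not satisfied.

Notice: 15 days given; 14 required. Satisfied.
Quorum: 30% of 2,227 = 668.10, rounded up to 669; 607 present. Not satisfied.
Vote: requires a majority of those present (607); a majority of 607 is 304, so 304 needed; 304 in favor. Satisfied.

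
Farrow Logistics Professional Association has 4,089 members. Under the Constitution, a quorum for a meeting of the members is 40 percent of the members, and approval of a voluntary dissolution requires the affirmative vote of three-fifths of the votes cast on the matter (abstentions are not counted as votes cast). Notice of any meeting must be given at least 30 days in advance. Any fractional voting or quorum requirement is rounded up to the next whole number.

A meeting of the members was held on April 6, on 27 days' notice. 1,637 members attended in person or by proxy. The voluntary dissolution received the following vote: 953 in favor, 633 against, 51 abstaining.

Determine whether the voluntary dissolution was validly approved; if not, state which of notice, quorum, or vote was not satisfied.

Invalid — notice requirement not satisfied.

Notice: 27 days given; 30 required. Not satisfied.
Quorum: 40% of 4,089 = 1,635.60, rounded up to 1,636; 1,637 present. Satisfied.
Vote: requires three-fifths of the votes cast (1,637 − 51 abstaining = 1,586); 3/5 of 1586 = 951.60, rounded up to 952, so 952 needed; 953 in favor. Satisfied.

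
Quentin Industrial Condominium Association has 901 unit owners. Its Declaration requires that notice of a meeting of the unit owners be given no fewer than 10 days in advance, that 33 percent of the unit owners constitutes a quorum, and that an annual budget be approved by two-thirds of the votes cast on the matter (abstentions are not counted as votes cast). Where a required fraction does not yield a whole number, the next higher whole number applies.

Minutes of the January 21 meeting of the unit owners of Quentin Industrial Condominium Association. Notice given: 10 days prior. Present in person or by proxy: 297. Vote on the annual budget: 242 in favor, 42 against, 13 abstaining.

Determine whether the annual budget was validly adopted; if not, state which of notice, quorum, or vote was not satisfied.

Invalid — quorum requirement not satisfied.

Notice: 10 days given; 10 required. Satisfied.
Quorum: 33% of 901 = 297.33, rounded up to 298; 297 present. Not satisfied.
Vote: requires two-thirds of the votes cast (297 − 13 abstaining = 284); 2/3 of 284 = 189.33, rounded up to 190, so 190 needed; 242 in favor. Satisfied.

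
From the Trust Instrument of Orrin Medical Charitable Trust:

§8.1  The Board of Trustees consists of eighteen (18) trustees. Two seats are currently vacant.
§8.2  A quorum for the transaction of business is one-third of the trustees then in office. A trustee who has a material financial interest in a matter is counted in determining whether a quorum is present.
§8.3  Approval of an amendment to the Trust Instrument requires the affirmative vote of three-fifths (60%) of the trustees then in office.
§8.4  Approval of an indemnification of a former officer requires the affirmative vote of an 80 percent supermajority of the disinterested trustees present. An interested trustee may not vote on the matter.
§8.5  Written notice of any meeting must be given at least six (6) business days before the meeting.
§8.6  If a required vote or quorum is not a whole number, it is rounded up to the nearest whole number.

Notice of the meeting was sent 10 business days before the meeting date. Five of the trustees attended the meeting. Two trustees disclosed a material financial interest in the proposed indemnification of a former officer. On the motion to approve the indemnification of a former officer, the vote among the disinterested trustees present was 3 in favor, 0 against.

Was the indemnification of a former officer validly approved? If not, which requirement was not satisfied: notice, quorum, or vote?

Notice: 10 business days given; 6 required (10 ≥ 6). Satisfied.
Quorum: 5 present (interested trustees count toward quorum); quorum is 6. Not satisfied.
Vote: the indemnification of a former officer requires four-fifths of the disinterested trustees present (5 − 2 = 3). 4/5 of 3 = 2.40, rounded up to 3, so 3 affirmative votes are needed; 3 voted in favor. Satisfied. (Moot — without a quorum no business can be validly transacted.)

Invalid — quorum requirement not satisfied.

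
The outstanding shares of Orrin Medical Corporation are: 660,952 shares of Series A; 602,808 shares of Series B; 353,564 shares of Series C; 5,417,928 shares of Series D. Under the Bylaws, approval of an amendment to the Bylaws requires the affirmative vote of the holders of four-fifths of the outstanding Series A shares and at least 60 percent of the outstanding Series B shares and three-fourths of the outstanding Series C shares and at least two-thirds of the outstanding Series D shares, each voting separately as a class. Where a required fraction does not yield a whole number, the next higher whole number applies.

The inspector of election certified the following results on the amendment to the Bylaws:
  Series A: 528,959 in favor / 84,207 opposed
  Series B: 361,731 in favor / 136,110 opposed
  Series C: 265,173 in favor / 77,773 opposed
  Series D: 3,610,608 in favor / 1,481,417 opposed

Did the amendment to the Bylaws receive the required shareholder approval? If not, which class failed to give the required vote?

Series A: 4/5 of 660952 = 528761.60, rounded up to 528762; 528,762 required, 528,959 in favor — approved.
Series B: 3/5 of 602808 = 361684.80, rounded up to 361685; 361,685 required, 361,731 in favor — approved.
Series C: 3/4 of 353564 = 265173; 265,173 required, 265,173 in favor — approved.
Series D: 2/3 of 5417928 = 3611952; 3,611,952 required, 3,610,608 in favor — not approved.

Not approved — the Series D shares did not give the required vote.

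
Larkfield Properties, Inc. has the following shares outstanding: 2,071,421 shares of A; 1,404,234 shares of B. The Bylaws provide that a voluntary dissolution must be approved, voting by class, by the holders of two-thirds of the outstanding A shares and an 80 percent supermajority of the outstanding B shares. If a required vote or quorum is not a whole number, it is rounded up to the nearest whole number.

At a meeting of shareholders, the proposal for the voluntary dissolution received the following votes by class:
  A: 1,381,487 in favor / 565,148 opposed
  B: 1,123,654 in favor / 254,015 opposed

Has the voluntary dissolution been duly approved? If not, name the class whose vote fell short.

A: 2/3 of 2071421 = 1380947.33, rounded up to 1380948; 1,380,948 required, 1,381,487 in favor — approved.
B: 4/5 of 1404234 = 1123387.20, rounded up to 1123388; 1,123,388 required, 1,123,654 in favor — approved.

Approved — every class gave the required vote.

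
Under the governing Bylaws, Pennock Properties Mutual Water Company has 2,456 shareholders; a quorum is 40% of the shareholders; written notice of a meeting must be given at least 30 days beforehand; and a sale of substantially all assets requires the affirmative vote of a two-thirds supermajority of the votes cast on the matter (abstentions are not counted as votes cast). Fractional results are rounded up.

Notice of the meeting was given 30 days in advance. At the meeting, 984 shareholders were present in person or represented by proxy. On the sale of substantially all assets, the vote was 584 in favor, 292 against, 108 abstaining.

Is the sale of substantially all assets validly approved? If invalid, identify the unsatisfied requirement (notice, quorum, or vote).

Notice: 30 days given; 30 required. Satisfied.
Quorum: 40% of 2,456 = 982.40, rounded up to 983; 984 present. Satisfied.
Vote: requires two-thirds of the votes cast (984 − 108 abstaining = 876); 2/3 of 876 = 584, so 584 needed; 584 in favor. Satisfied.

Valid — all requirements satisfied.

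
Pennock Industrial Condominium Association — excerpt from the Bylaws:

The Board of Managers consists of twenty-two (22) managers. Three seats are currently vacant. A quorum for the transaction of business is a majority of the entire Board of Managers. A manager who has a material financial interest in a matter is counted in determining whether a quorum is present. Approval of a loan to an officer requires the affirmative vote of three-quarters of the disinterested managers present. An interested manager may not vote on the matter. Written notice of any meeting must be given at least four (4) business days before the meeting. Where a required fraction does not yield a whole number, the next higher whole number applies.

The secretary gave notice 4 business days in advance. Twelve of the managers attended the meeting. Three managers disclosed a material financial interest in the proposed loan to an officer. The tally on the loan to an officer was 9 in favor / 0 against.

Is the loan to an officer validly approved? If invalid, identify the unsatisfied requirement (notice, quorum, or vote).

Notice: 4 business days given; 4 required (4 ≥ 4). Satisfied.
Quorum: 12 present (interested managers count toward quorum); quorum is 12. Satisfied.
Vote: the loan to an officer requires three-fourths of the disinterested managers present (12 − 3 = 9). 3/4 of 9 = 6.75, rounded up to 7, so 7 affirmative votes are needed; 9 voted in favor. Satisfied.

Valid — all requirements satisfied.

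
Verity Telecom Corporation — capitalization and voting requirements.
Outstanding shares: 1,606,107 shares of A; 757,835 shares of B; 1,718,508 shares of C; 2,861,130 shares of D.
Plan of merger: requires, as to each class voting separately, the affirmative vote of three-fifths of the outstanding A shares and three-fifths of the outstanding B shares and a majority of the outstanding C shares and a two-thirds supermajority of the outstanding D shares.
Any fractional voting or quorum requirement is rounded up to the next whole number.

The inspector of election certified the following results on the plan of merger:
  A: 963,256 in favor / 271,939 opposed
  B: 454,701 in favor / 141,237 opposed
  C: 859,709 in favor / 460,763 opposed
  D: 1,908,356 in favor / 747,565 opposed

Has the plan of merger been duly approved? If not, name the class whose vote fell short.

Not approved — the A shares did not give the required vote.

A: 3/5 of 1606107 = 963664.20, rounded up to 963665; 963,665 required, 963,256 in favor — not approved.
B: 3/5 of 757835 = 454701; 454,701 required, 454,701 in favor — approved.
C: a majority of 1718508 is 859255; 859,255 required, 859,709 in favor — approved.
D: 2/3 of 2861130 = 1907420; 1,907,420 required, 1,908,356 in favor — approved.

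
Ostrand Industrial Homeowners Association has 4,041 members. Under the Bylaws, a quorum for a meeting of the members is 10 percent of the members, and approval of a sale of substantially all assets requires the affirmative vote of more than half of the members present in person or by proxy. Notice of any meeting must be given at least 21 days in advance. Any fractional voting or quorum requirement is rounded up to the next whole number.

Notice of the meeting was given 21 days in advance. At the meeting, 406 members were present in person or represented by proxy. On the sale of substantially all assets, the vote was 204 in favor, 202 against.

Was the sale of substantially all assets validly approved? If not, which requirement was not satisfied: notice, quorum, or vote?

Notice: 21 days given; 21 required. Satisfied.
Quorum: 10% of 4,041 = 404.10, rounded up to 405; 406 present. Satisfied.
Vote: requires a majority of those present (406); a majority of 406 is 204, so 204 needed; 204 in favor. Satisfied.

Valid — all requirements satisfied.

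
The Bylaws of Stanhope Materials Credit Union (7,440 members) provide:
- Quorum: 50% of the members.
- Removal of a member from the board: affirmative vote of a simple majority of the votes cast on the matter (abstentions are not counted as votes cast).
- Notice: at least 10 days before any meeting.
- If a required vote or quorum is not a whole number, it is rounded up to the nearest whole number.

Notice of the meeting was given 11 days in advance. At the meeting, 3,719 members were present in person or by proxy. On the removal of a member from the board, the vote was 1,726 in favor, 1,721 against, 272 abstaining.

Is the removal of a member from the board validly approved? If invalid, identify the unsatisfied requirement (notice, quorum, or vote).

Invalid — quorum requirement not satisfied.

Notice: 11 days given; 10 required. Satisfied.
Quorum: 50% of 7,440 = 3,720; 3,719 present. Not satisfied.
Vote: requires a majority of the votes cast (3,719 − 272 abstaining = 3,447); a majority of 3447 is 1724, so 1,724 needed; 1,726 in favor. Satisfied.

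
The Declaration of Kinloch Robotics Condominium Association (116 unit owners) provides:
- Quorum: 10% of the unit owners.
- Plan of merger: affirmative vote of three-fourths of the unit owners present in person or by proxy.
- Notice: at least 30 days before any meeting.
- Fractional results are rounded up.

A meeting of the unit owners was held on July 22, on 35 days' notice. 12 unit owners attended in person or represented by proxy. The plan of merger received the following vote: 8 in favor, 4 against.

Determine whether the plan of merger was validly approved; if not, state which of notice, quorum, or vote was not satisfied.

Invalid — vote requirement not satisfied.

Notice: 35 days given; 30 required. Satisfied.
Quorum: 10% of 116 = 11.60, rounded up to 12; 12 present. Satisfied.
Vote: requires three-fourths of those present (12); 3/4 of 12 = 9, so 9 needed; 8 in favor. Not satisfied.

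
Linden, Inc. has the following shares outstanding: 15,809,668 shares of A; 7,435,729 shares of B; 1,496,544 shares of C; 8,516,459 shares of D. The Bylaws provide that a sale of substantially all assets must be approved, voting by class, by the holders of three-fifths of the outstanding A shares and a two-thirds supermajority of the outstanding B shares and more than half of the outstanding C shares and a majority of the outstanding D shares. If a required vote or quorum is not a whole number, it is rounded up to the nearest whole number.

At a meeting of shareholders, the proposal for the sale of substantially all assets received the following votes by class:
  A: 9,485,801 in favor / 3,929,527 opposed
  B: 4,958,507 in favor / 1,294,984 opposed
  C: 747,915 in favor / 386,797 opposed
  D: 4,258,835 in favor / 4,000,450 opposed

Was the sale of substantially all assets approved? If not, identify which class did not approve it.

Not approved — the C shares did not give the required vote.

A: 3/5 of 15809668 = 9485800.80, rounded up to 9485801; 9,485,801 required, 9,485,801 in favor — approved.
B: 2/3 of 7435729 = 4957152.67, rounded up to 4957153; 4,957,153 required, 4,958,507 in favor — approved.
C: a majority of 1496544 is 748273; 748,273 required, 747,915 in favor — not approved.
D: a majority of 8516459 is 4258230; 4,258,230 required, 4,258,835 in favor — approved.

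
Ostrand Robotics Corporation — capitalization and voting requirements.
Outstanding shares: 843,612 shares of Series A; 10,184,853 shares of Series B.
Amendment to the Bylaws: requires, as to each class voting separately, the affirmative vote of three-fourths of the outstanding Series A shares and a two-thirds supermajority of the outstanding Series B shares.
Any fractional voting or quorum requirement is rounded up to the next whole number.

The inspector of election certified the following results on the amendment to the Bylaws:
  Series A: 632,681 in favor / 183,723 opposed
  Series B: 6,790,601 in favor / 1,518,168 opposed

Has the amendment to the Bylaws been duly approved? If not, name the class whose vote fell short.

Series A: 3/4 of 843612 = 632709; 632,709 required, 632,681 in favor — not approved.
Series B: 2/3 of 10184853 = 6789902; 6,789,902 required, 6,790,601 in favor — approved.

Not approved — the Series A shares did not give the required vote.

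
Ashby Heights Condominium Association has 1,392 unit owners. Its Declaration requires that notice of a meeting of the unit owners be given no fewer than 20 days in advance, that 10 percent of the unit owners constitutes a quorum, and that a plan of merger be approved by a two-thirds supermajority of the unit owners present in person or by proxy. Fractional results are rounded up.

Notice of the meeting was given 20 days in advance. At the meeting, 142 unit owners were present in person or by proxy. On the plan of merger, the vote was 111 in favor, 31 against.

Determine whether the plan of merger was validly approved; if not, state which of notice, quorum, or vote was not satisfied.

Notice: 20 days given; 20 required. Satisfied.
Quorum: 10% of 1,392 = 139.20, rounded up to 140; 142 present. Satisfied.
Vote: requires two-thirds of those present (142); 2/3 of 142 = 94.67, rounded up to 95, so 95 needed; 111 in favor. Satisfied.

Valid — all requirements satisfied.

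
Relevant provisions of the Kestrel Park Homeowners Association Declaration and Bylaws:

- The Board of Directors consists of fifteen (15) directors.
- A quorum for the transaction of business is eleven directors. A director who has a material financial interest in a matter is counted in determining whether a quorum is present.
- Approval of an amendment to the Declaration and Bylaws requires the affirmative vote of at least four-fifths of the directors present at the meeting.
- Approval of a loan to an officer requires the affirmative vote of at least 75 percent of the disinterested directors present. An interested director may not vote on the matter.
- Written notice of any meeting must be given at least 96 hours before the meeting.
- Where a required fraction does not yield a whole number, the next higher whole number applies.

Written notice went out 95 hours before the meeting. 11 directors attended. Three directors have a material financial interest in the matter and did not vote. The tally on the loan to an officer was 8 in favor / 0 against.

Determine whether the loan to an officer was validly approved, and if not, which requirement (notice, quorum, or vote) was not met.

Invalid — notice requirement not satisfied.

Notice: 95 hours given; 96 required (95 < 96). Not satisfied.
Quorum: 11 present (interested directors count toward quorum); quorum is 11. Satisfied.
Vote: the loan to an officer requires three-fourths of the disinterested directors present (11 − 3 = 8). 3/4 of 8 = 6, so 6 affirmative votes are needed; 8 voted in favor. Satisfied.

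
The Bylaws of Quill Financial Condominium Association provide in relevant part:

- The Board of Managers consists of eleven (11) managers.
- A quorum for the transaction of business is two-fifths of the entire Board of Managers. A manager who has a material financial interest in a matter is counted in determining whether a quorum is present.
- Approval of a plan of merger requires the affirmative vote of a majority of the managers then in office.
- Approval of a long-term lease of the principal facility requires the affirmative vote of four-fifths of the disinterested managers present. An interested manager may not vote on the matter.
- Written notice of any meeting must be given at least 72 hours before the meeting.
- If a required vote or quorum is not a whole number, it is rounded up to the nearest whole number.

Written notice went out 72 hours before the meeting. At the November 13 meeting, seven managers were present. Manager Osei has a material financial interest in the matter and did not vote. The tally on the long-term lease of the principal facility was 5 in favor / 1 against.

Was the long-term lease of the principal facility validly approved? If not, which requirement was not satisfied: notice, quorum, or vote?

Notice: 72 hours given; 72 required (72 ≥ 72). Satisfied.
Quorum: 7 present (interested managers count toward quorum); quorum is 5. Satisfied.
Vote: the long-term lease of the principal facility requires four-fifths of the disinterested managers present (7 − 1 = 6). 4/5 of 6 = 4.80, rounded up to 5, so 5 affirmative votes are needed; 5 voted in favor. Satisfied.

Valid — all requirements satisfied.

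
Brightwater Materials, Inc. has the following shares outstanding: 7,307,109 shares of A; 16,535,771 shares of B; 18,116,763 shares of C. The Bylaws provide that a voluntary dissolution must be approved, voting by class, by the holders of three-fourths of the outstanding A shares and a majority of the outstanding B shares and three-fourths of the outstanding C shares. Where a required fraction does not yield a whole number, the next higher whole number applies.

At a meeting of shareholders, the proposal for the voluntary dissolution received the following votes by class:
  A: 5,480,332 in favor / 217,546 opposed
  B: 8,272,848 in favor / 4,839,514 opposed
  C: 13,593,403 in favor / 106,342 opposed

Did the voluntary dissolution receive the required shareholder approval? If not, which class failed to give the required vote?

Approved — every class gave the required vote.

A: 3/4 of 7307109 = 5480331.75, rounded up to 5480332; 5,480,332 required, 5,480,332 in favor — approved.
B: a majority of 16535771 is 8267886; 8,267,886 required, 8,272,848 in favor — approved.
C: 3/4 of 18116763 = 13587572.25, rounded up to 13587573; 13,587,573 required, 13,593,403 in favor — approved.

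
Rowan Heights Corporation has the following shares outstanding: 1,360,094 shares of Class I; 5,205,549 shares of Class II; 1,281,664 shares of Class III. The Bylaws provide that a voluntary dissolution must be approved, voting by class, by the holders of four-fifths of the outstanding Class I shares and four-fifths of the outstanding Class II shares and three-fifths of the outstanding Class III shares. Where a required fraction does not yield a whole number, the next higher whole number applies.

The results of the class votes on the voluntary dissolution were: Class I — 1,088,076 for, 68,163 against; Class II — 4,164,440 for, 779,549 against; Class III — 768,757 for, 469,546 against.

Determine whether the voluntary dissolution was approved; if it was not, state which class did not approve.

Not approved — the Class III shares did not give the required vote.

Class I: 4/5 of 1360094 = 1088075.20, rounded up to 1088076; 1,088,076 required, 1,088,076 in favor — approved.
Class II: 4/5 of 5205549 = 4164439.20, rounded up to 4164440; 4,164,440 required, 4,164,440 in favor — approved.
Class III: 3/5 of 1281664 = 768998.40, rounded up to 768999; 768,999 required, 768,757 in favor — not approved.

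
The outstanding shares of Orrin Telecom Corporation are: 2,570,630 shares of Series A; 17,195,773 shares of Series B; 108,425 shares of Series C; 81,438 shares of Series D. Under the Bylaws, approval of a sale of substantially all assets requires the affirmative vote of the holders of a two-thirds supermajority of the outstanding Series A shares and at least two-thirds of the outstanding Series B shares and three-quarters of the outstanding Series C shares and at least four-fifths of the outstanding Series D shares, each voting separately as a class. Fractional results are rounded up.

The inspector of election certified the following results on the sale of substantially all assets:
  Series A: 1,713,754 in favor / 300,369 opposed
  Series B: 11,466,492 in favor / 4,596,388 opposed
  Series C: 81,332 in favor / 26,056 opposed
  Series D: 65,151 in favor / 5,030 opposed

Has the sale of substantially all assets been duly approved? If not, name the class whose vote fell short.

Series A: 2/3 of 2570630 = 1713753.33, rounded up to 1713754; 1,713,754 required, 1,713,754 in favor — approved.
Series B: 2/3 of 17195773 = 11463848.67, rounded up to 11463849; 11,463,849 required, 11,466,492 in favor — approved.
Series C: 3/4 of 108425 = 81318.75, rounded up to 81319; 81,319 required, 81,332 in favor — approved.
Series D: 4/5 of 81438 = 65150.40, rounded up to 65151; 65,151 required, 65,151 in favor — approved.

Approved — every class gave the required vote.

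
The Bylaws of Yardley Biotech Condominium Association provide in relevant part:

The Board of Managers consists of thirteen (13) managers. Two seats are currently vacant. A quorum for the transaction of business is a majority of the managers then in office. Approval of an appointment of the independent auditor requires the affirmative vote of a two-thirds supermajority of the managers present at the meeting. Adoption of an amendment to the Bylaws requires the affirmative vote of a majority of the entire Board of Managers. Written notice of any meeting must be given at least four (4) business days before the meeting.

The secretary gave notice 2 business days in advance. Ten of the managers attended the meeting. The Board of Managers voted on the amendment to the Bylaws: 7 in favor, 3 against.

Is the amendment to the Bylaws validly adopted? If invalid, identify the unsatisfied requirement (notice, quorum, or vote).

Notice: 2 business days given; 4 required (2 < 4). Not satisfied.
Quorum: 10 present; quorum is 6. Satisfied.
Vote: the amendment to the Bylaws requires a majority of the entire Board of Managers (13). A majority of 13 is 7, so 7 affirmative votes are needed; 7 voted in favor. Satisfied.

Invalid — notice requirement not satisfied.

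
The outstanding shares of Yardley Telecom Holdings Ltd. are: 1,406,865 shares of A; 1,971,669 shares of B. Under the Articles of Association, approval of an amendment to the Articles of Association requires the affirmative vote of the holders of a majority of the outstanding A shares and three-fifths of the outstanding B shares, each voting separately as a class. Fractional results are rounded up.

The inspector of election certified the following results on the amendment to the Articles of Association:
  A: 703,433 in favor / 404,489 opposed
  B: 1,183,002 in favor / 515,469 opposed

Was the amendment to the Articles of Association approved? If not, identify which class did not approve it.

A: a majority of 1406865 is 703433; 703,433 required, 703,433 in favor — approved.
B: 3/5 of 1971669 = 1183001.40, rounded up to 1183002; 1,183,002 required, 1,183,002 in favor — approved.

Approved — every class gave the required vote.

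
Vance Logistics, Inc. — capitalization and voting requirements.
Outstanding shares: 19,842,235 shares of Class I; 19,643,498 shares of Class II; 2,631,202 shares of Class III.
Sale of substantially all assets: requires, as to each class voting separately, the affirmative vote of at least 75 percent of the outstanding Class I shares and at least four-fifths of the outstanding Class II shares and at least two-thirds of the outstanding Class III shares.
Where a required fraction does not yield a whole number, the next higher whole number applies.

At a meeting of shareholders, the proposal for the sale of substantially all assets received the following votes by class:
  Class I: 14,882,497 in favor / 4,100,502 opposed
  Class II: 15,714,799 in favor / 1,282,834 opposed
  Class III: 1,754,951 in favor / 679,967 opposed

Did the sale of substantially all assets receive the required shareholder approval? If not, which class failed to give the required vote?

Approved — every class gave the required vote.

Class I: 3/4 of 19842235 = 14881676.25, rounded up to 14881677; 14,881,677 required, 14,882,497 in favor — approved.
Class II: 4/5 of 19643498 = 15714798.40, rounded up to 15714799; 15,714,799 required, 15,714,799 in favor — approved.
Class III: 2/3 of 2631202 = 1754134.67, rounded up to 1754135; 1,754,135 required, 1,754,951 in favor — approved.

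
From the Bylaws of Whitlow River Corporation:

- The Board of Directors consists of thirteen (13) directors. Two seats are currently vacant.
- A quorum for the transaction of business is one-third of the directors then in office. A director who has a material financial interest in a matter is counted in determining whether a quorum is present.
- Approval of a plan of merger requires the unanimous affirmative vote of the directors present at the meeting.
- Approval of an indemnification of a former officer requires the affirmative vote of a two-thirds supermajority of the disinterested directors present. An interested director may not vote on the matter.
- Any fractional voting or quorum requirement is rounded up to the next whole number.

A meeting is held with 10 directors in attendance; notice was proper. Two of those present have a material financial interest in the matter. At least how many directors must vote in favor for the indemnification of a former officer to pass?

The indemnification of a former officer requires two-thirds of the disinterested directors present (10 − 2 = 8).
2/3 of 8 = 5.33, rounded up to 6.

6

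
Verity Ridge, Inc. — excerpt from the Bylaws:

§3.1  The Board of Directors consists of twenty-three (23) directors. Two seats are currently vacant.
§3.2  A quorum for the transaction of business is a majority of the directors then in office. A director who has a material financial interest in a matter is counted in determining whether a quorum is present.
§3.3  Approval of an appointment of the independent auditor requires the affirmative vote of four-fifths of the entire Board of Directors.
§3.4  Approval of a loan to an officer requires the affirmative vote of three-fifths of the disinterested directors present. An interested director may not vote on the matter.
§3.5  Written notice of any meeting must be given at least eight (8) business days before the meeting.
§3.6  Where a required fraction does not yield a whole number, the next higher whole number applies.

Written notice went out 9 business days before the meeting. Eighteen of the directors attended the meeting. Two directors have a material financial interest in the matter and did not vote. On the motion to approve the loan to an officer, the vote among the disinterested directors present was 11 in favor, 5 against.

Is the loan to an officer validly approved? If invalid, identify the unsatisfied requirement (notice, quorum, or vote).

Notice: 9 business days given; 8 required (9 ≥ 8). Satisfied.
Quorum: 18 present (interested directors count toward quorum); quorum is 11. Satisfied.
Vote: the loan to an officer requires three-fifths of the disinterested directors present (18 − 2 = 16). 3/5 of 16 = 9.60, rounded up to 10, so 10 affirmative votes are needed; 11 voted in favor. Satisfied.

Valid — all requirements satisfied.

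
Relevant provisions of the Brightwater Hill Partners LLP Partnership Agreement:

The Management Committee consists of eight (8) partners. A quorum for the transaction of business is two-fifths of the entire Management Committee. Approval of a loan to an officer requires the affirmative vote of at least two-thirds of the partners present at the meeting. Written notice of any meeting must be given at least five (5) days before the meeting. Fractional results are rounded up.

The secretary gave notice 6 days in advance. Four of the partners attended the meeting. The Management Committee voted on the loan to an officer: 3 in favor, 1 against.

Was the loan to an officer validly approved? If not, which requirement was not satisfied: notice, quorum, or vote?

Notice: 6 days given; 5 required (6 ≥ 5). Satisfied.
Quorum: 4 present; quorum is 4. Satisfied.
Vote: the loan to an officer requires two-thirds of the partners present (4). 2/3 of 4 = 2.67, rounded up to 3, so 3 affirmative votes are needed; 3 voted in favor. Satisfied.

Valid — all requirements satisfied.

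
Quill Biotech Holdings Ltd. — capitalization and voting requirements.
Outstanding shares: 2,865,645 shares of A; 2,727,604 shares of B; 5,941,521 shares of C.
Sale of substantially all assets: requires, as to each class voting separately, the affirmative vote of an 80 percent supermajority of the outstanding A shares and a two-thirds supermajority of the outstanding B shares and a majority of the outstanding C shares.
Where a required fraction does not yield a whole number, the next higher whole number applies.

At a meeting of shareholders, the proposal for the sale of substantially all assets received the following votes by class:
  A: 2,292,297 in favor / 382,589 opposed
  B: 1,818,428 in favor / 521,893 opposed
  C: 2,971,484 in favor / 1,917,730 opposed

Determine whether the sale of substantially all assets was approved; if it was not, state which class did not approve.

A: 4/5 of 2865645 = 2292516; 2,292,516 required, 2,292,297 in favor — not approved.
B: 2/3 of 2727604 = 1818402.67, rounded up to 1818403; 1,818,403 required, 1,818,428 in favor — approved.
C: a majority of 5941521 is 2970761; 2,970,761 required, 2,971,484 in favor — approved.

Not approved — the A shares did not give the required vote.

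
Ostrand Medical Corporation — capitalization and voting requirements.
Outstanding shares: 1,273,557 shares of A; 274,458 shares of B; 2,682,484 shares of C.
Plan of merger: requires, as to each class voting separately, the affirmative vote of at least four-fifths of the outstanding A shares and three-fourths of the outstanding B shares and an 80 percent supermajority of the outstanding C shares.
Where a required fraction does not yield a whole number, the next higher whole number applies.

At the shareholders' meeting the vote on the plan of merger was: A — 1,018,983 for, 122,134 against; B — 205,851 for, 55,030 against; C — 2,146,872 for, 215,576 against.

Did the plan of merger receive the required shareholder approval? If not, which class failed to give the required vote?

Approved — every class gave the required vote.

A: 4/5 of 1273557 = 1018845.60, rounded up to 1018846; 1,018,846 required, 1,018,983 in favor — approved.
B: 3/4 of 274458 = 205843.50, rounded up to 205844; 205,844 required, 205,851 in favor — approved.
C: 4/5 of 2682484 = 2145987.20, rounded up to 2145988; 2,145,988 required, 2,146,872 in favor — approved.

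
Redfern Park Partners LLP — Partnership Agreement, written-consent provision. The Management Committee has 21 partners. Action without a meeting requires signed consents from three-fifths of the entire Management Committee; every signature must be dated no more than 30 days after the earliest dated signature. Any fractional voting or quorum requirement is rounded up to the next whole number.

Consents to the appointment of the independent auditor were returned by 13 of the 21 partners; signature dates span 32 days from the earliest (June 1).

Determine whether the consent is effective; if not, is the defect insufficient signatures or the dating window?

Not effective — dating-window requirement not satisfied.

Signatures required: three-fifths of 21 — 3/5 of 21 = 12.60, rounded up to 13, so 13 needed; 13 signed. Sufficient.
Dating window: the latest signature is 32 days after the earliest; the limit is 30 days. Outside the window.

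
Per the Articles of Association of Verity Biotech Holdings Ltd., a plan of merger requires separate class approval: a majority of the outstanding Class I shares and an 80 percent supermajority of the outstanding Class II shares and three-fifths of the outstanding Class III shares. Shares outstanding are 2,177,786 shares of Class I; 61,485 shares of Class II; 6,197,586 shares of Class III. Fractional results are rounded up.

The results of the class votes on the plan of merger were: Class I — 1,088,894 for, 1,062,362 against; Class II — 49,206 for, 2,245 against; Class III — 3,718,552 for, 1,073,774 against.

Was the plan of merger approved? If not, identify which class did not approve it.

Approved — every class gave the required vote.

Class I: a majority of 2177786 is 1088894; 1,088,894 required, 1,088,894 in favor — approved.
Class II: 4/5 of 61485 = 49188; 49,188 required, 49,206 in favor — approved.
Class III: 3/5 of 6197586 = 3718551.60, rounded up to 3718552; 3,718,552 required, 3,718,552 in favor — approved.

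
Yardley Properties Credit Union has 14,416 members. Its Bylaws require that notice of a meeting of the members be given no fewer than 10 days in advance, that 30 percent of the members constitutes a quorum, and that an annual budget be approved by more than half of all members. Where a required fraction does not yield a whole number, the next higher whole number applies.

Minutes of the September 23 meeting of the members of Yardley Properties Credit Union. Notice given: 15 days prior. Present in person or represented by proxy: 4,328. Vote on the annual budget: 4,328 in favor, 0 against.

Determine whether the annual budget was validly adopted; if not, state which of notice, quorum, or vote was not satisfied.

Notice: 15 days given; 10 required. Satisfied.
Quorum: 30% of 14,416 = 4,324.80, rounded up to 4,325; 4,328 present. Satisfied.
Vote: requires a majority of all members (14,416); a majority of 14416 is 7209, so 7,209 needed; 4,328 in favor. Not satisfied.

Invalid — vote requirement not satisfied.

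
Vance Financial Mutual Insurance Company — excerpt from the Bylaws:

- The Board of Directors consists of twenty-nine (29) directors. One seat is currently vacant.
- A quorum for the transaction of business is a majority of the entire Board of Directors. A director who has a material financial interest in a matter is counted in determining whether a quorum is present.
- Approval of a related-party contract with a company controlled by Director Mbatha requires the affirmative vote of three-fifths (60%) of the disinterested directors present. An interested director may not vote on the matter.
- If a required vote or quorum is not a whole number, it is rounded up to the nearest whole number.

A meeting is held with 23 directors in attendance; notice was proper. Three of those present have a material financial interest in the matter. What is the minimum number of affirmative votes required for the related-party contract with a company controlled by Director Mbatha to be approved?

12

The related-party contract with a company controlled by Director Mbatha requires three-fifths of the disinterested directors present (23 − 3 = 20).
3/5 of 20 = 12.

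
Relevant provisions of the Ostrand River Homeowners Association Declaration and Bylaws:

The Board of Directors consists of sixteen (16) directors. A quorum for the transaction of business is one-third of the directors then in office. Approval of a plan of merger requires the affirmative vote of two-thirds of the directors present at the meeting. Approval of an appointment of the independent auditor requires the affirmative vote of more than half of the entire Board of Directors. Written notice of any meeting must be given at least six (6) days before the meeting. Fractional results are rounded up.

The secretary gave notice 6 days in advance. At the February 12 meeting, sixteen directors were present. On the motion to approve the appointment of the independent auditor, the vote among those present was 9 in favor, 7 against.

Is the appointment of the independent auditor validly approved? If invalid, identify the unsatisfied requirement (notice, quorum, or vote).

Notice: 6 days given; 6 required (6 ≥ 6). Satisfied.
Quorum: 16 present; quorum is 6. Satisfied.
Vote: the appointment of the independent auditor requires a majority of the entire Board of Directors (16). A majority of 16 is 9, so 9 affirmative votes are needed; 9 voted in favor. Satisfied.

Valid — all requirements satisfied.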